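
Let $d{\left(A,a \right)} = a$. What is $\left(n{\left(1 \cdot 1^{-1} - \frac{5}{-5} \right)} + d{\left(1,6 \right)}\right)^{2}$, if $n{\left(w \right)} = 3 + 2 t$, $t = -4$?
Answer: $1$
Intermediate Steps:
$n{\left(w \right)} = -5$ ($n{\left(w \right)} = 3 + 2 \left(-4\right) = 3 - 8 = -5$)
$\left(n{\left(1 \cdot 1^{-1} - \frac{5}{-5} \right)} + d{\left(1,6 \right)}\right)^{2} = \left(-5 + 6\right)^{2} = 1^{2} = 1$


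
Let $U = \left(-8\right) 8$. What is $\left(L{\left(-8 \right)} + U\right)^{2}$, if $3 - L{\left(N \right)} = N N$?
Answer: $15625$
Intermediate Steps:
$U = -64$
$L{\left(N \right)} = 3 - N^{2}$ ($L{\left(N \right)} = 3 - N N = 3 - N^{2}$)
$\left(L{\left(-8 \right)} + U\right)^{2} = \left(\left(3 - \left(-8\right)^{2}\right) - 64\right)^{2} = \left(\left(3 - 64\right) - 64\right)^{2} = \left(-61 - 64\right)^{2} = \left(-125\right)^{2} = 15625$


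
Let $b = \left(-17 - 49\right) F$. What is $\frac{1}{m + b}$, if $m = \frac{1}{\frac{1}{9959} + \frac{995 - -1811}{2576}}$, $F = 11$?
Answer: $- \frac{607555}{440527226} \approx -0.0013792$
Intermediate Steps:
$m = \frac{557704}{607555}$ ($m = \frac{1}{\frac{1}{9959} + \left(995 + 1811\right) \frac{1}{2576}} = \frac{1}{\frac{1}{9959} + 2806 \cdot \frac{1}{2576}} = \frac{1}{\frac{1}{9959} + \frac{61}{56}} = \frac{1}{\frac{607555}{557704}} = \frac{557704}{607555} \approx 0.91795$)
$b = -726$ ($b = \left(-17 - 49\right) 11 = \left(-66\right) 11 = -726$)
$\frac{1}{m + b} = \frac{1}{\frac{557704}{607555} - 726} = \frac{1}{- \frac{440527226}{607555}} = - \frac{607555}{440527226}$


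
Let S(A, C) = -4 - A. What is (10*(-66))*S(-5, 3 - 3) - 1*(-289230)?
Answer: 288570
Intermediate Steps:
(10*(-66))*S(-5, 3 - 3) - 1*(-289230) = (10*(-66))*(-4 - 1*(-5)) - 1*(-289230) = -660*(-4 + 5) + 289230 = -660*1 + 289230 = -660 + 289230 = 288570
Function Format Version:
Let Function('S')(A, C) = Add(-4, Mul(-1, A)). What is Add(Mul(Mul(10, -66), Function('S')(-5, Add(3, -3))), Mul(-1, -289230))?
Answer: 288570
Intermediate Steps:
Add(Mul(Mul(10, -66), Function('S')(-5, Add(3, -3))), Mul(-1, -289230)) = Add(Mul(Mul(10, -66), Add(-4, Mul(-1, -5))), Mul(-1, -289230)) = Add(Mul(-660, Add(-4, 5)), 289230) = Add(Mul(-660, 1), 289230) = Add(-660, 289230) = 288570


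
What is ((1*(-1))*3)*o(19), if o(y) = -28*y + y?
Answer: 1539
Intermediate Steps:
o(y) = -27*y
((1*(-1))*3)*o(19) = ((1*(-1))*3)*(-27*19) = -1*3*(-513) = -3*(-513) = 1539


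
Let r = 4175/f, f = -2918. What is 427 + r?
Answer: 1241811/2918 ≈ 425.57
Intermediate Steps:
r = -4175/2918 (r = 4175/(-2918) = 4175*(-1/2918) = -4175/2918 ≈ -1.4308)
427 + r = 427 - 4175/2918 = 1241811/2918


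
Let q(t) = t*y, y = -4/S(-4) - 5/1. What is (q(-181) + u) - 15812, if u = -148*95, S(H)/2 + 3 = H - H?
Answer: -87263/3 ≈ -29088.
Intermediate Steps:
S(H) = -6 (S(H) = -6 + 2*(H - H) = -6 + 2*0 = -6 + 0 = -6)
u = -14060
y = -13/3 (y = -4/(-6) - 5/1 = -4*(-⅙) - 5*1 = ⅔ - 5 = -13/3 ≈ -4.3333)
q(t) = -13*t/3 (q(t) = t*(-13/3) = -13*t/3)
(q(-181) + u) - 15812 = (-13/3*(-181) - 14060) - 15812 = (2353/3 - 14060) - 15812 = -39827/3 - 15812 = -87263/3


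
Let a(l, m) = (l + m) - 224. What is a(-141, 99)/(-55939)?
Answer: 266/55939 ≈ 0.0047552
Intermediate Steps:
a(l, m) = -224 + l + m
a(-141, 99)/(-55939) = (-224 - 141 + 99)/(-55939) = -266*(-1/55939) = 266/55939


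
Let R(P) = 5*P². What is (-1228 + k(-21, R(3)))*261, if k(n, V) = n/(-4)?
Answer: -1276551/4 ≈ -3.1914e+5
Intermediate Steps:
k(n, V) = -n/4 (k(n, V) = n*(-¼) = -n/4)
(-1228 + k(-21, R(3)))*261 = (-1228 - ¼*(-21))*261 = (-1228 + 21/4)*261 = -4891/4*261 = -1276551/4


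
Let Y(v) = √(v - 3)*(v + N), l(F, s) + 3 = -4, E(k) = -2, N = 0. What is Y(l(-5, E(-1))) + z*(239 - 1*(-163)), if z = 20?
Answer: 8040 - 7*I*√10 ≈ 8040.0 - 22.136*I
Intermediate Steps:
l(F, s) = -7 (l(F, s) = -3 - 4 = -7)
Y(v) = v*√(-3 + v) (Y(v) = √(v - 3)*(v + 0) = √(-3 + v)*v = v*√(-3 + v))
Y(l(-5, E(-1))) + z*(239 - 1*(-163)) = -7*√(-3 - 7) + 20*(239 - 1*(-163)) = -7*I*√10 + 20*(239 + 163) = -7*I*√10 + 20*402 = -7*I*√10 + 8040 = 8040 - 7*I*√10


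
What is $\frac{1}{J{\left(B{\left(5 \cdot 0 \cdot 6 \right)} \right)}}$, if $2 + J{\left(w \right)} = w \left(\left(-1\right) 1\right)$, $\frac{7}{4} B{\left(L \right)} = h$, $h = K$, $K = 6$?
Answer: $- \frac{7}{38} \approx -0.18421$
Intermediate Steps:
$h = 6$
$B{\left(L \right)} = \frac{24}{7}$ ($B{\left(L \right)} = \frac{4}{7} \cdot 6 = \frac{24}{7}$)
$J{\left(w \right)} = -2 - w$ ($J{\left(w \right)} = -2 + w \left(\left(-1\right) 1\right) = -2 + w \left(-1\right) = -2 - w$)
$\frac{1}{J{\left(B{\left(5 \cdot 0 \cdot 6 \right)} \right)}} = \frac{1}{-2 - \frac{24}{7}} = \frac{1}{- \frac{38}{7}} = - \frac{7}{38}$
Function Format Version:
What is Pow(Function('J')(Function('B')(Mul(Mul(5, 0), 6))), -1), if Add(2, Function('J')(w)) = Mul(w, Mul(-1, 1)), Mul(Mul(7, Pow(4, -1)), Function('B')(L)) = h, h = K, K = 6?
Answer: Rational(-7, 38) ≈ -0.18421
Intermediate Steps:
h = 6
Function('B')(L) = Rational(24, 7) (Function('B')(L) = Mul(Rational(4, 7), 6) = Rational(24, 7))
Function('J')(w) = Add(-2, Mul(-1, w)) (Function('J')(w) = Add(-2, Mul(w, Mul(-1, 1))) = Add(-2, Mul(w, -1)) = Add(-2, Mul(-1, w)))
Pow(Function('J')(Function('B')(Mul(Mul(5, 0), 6))), -1) = Pow(Add(-2, Mul(-1, Rational(24, 7))), -1) = Pow(Add(-2, Rational(-24, 7)), -1) = Pow(Rational(-38, 7), -1) = Rational(-7, 38)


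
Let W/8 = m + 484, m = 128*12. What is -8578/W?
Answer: -4289/8080 ≈ -0.53082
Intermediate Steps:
m = 1536
W = 16160 (W = 8*(1536 + 484) = 8*2020 = 16160)
-8578/W = -8578/16160 = -8578*1/16160 = -4289/8080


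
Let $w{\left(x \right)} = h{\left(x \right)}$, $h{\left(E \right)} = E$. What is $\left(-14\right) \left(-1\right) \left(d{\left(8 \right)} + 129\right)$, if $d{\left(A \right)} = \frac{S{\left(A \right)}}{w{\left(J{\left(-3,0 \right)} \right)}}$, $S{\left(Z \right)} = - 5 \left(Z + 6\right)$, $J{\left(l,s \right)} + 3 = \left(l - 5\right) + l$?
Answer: $1876$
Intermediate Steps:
$J{\left(l,s \right)} = -8 + 2 l$ ($J{\left(l,s \right)} = -3 + \left(\left(l - 5\right) + l\right) = -3 + \left(\left(-5 + l\right) + l\right) = -3 + \left(-5 + 2 l\right) = -8 + 2 l$)
$w{\left(x \right)} = x$
$S{\left(Z \right)} = -30 - 5 Z$ ($S{\left(Z \right)} = - 5 \left(6 + Z\right) = -30 - 5 Z$)
$d{\left(A \right)} = \frac{15}{7} + \frac{5 A}{14}$ ($d{\left(A \right)} = \frac{-30 - 5 A}{-8 + 2 \left(-3\right)} = \frac{-30 - 5 A}{-8 - 6} = \frac{-30 - 5 A}{-14} = \left(-30 - 5 A\right) \left(- \frac{1}{14}\right) = \frac{15}{7} + \frac{5 A}{14}$)
$\left(-14\right) \left(-1\right) \left(d{\left(8 \right)} + 129\right) = \left(-14\right) \left(-1\right) \left(\left(\frac{15}{7} + \frac{5}{14} \cdot 8\right) + 129\right) = 14 \left(\left(\frac{15}{7} + \frac{20}{7}\right) + 129\right) = 14 \left(5 + 129\right) = 14 \cdot 134 = 1876$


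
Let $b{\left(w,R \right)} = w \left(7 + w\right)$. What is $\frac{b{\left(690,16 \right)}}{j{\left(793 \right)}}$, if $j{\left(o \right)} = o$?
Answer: $\frac{480930}{793} \approx 606.47$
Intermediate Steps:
$\frac{b{\left(690,16 \right)}}{j{\left(793 \right)}} = \frac{690 \left(7 + 690\right)}{793} = 690 \cdot 697 \cdot \frac{1}{793} = 480930 \cdot \frac{1}{793} = \frac{480930}{793}$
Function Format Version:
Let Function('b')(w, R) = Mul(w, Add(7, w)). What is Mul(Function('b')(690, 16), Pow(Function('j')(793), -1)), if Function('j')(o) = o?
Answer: Rational(480930, 793) ≈ 606.47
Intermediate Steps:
Mul(Function('b')(690, 16), Pow(Function('j')(793), -1)) = Mul(Mul(690, Add(7, 690)), Pow(793, -1)) = Mul(Mul(690, 697), Rational(1, 793)) = Mul(480930, Rational(1, 793)) = Rational(480930, 793)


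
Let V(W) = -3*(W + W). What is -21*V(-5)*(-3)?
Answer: 1890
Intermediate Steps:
V(W) = -6*W
-21*V(-5)*(-3) = -(-126)*(-5)*(-3) = -21*30*(-3) = -630*(-3) = 1890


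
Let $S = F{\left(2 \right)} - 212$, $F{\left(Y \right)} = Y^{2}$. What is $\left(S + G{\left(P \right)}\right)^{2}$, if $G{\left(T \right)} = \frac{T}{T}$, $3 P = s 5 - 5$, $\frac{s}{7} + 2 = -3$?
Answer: $42849$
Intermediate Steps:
$s = -35$ ($s = -14 + 7 \left(-3\right) = -14 - 21 = -35$)
$P = -60$ ($P = \frac{\left(-35\right) 5 - 5}{3} = \frac{-175 - 5}{3} = \frac{1}{3} \left(-180\right) = -60$)
$G{\left(T \right)} = 1$
$S = -208$ ($S = 2^{2} - 212 = 4 - 212 = -208$)
$\left(S + G{\left(P \right)}\right)^{2} = \left(-208 + 1\right)^{2} = \left(-207\right)^{2} = 42849$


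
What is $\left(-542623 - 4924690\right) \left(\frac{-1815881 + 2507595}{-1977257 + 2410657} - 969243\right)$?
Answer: $\frac{1148324965966113059}{216700} \approx 5.2991 \cdot 10^{12}$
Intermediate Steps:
$\left(-542623 - 4924690\right) \left(\frac{-1815881 + 2507595}{-1977257 + 2410657} - 969243\right) = - 5467313 \left(\frac{691714}{433400} - 969243\right) = - 5467313 \left(691714 \cdot \frac{1}{433400} - 969243\right) = - 5467313 \left(\frac{345857}{216700} - 969243\right) = \left(-5467313\right) \left(- \frac{210034612243}{216700}\right) = \frac{1148324965966113059}{216700}$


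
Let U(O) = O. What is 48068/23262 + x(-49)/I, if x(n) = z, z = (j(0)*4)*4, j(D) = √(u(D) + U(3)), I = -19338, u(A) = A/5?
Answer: 24034/11631 - 8*√3/9669 ≈ 2.0649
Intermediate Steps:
u(A) = A/5 (u(A) = A*(⅕) = A/5)
j(D) = √(3 + D/5) (j(D) = √(D/5 + 3) = √(3 + D/5))
z = 16*√3 (z = ((√(75 + 5*0)/5)*4)*4 = ((√(75 + 0)/5)*4)*4 = ((√75/5)*4)*4 = (((5*√3)/5)*4)*4 = (√3*4)*4 = (4*√3)*4 = 16*√3 ≈ 27.713)
x(n) = 16*√3
48068/23262 + x(-49)/I = 48068/23262 + (16*√3)/(-19338) = 48068*(1/23262) + (16*√3)*(-1/19338) = 24034/11631 - 8*√3/9669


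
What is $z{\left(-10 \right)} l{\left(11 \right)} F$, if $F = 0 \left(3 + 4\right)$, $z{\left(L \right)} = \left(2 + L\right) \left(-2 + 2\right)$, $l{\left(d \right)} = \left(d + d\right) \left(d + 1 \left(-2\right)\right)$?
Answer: $0$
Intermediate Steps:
$l{\left(d \right)} = 2 d \left(-2 + d\right)$ ($l{\left(d \right)} = 2 d \left(d - 2\right) = 2 d \left(-2 + d\right)$)
$z{\left(L \right)} = 0$ ($z{\left(L \right)} = \left(2 + L\right) 0 = 0$)
$F = 0$ ($F = 0 \cdot 7 = 0$)
$z{\left(-10 \right)} l{\left(11 \right)} F = 0 \cdot 2 \cdot 11 \left(-2 + 11\right) 0 = 0 \cdot 2 \cdot 11 \cdot 9 \cdot 0 = 0 \cdot 198 \cdot 0 = 0 \cdot 0 = 0$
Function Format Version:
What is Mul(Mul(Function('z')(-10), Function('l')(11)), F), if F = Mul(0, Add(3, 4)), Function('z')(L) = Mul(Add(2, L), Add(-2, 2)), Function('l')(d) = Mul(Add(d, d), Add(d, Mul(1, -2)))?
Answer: 0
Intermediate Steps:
Function('l')(d) = Mul(2, d, Add(-2, d)) (Function('l')(d) = Mul(Mul(2, d), Add(d, -2)) = Mul(Mul(2, d), Add(-2, d)) = Mul(2, d, Add(-2, d)))
Function('z')(L) = 0 (Function('z')(L) = Mul(Add(2, L), 0) = 0)
F = 0 (F = Mul(0, 7) = 0)
Mul(Mul(Function('z')(-10), Function('l')(11)), F) = Mul(Mul(0, Mul(2, 11, Add(-2, 11))), 0) = Mul(Mul(0, Mul(2, 11, 9)), 0) = Mul(Mul(0, 198), 0) = Mul(0, 0) = 0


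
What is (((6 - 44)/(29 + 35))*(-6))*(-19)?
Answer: -1083/16 ≈ -67.688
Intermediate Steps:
(((6 - 44)/(29 + 35))*(-6))*(-19) = (-38/64*(-6))*(-19) = (-38*1/64*(-6))*(-19) = -19/32*(-6)*(-19) = (57/16)*(-19) = -1083/16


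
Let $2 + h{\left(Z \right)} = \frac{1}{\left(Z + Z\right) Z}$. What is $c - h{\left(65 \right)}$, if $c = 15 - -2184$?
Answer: $\frac{18598449}{8450} \approx 2201.0$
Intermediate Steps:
$h{\left(Z \right)} = -2 + \frac{1}{2 Z^{2}}$ ($h{\left(Z \right)} = -2 + \frac{1}{\left(Z + Z\right) Z} = -2 + \frac{1}{2 Z Z} = -2 + \frac{\frac{1}{2} \frac{1}{Z}}{Z} = -2 + \frac{1}{2 Z^{2}}$)
$c = 2199$ ($c = 15 + 2184 = 2199$)
$c - h{\left(65 \right)} = 2199 - \left(-2 + \frac{1}{2 \cdot 4225}\right) = 2199 - \left(-2 + \frac{1}{2} \cdot \frac{1}{4225}\right) = 2199 - \left(-2 + \frac{1}{8450}\right) = 2199 - - \frac{16899}{8450} = 2199 + \frac{16899}{8450} = \frac{18598449}{8450}$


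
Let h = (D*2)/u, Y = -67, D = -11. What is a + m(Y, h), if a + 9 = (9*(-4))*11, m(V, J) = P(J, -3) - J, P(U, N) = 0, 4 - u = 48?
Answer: -811/2 ≈ -405.50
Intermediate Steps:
u = -44 (u = 4 - 1*48 = 4 - 48 = -44)
h = ½ (h = -11*2/(-44) = -22*(-1/44) = ½ ≈ 0.50000)
m(V, J) = -J (m(V, J) = 0 - J = -J)
a = -405 (a = -9 + (9*(-4))*11 = -9 - 36*11 = -9 - 396 = -405)
a + m(Y, h) = -405 - 1*½ = -405 - ½ = -811/2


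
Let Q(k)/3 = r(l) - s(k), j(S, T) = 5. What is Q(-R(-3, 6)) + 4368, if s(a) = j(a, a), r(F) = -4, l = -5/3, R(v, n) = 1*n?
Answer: 4341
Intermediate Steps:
R(v, n) = n
l = -5/3 (l = -5*1/3 = -5/3 ≈ -1.6667)
s(a) = 5
Q(k) = -27 (Q(k) = 3*(-4 - 1*5) = 3*(-4 - 5) = 3*(-9) = -27)
Q(-R(-3, 6)) + 4368 = -27 + 4368 = 4341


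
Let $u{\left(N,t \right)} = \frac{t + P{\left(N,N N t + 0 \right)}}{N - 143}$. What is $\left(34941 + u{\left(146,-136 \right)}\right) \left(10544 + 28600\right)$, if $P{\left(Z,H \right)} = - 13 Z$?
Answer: $1341190872$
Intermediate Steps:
$u{\left(N,t \right)} = \frac{t - 13 N}{-143 + N}$ ($u{\left(N,t \right)} = \frac{t - 13 N}{N - 143} = \frac{t - 13 N}{-143 + N}$)
$\left(34941 + u{\left(146,-136 \right)}\right) \left(10544 + 28600\right) = \left(34941 + \frac{-136 - 1898}{-143 + 146}\right) \left(10544 + 28600\right) = \left(34941 + \frac{-136 - 1898}{3}\right) 39144 = \left(34941 + \frac{1}{3} \left(-2034\right)\right) 39144 = \left(34941 - 678\right) 39144 = 34263 \cdot 39144 = 1341190872$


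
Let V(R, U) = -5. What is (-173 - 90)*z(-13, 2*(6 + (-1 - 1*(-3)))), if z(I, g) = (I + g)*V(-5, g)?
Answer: 3945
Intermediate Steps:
z(I, g) = -5*I - 5*g (z(I, g) = (I + g)*(-5) = -5*I - 5*g)
(-173 - 90)*z(-13, 2*(6 + (-1 - 1*(-3)))) = (-173 - 90)*(-5*(-13) - 10*(6 + (-1 - 1*(-3)))) = -263*(65 - 10*(6 + (-1 + 3))) = -263*(65 - 10*(6 + 2)) = -263*(65 - 10*8) = -263*(65 - 5*16) = -263*(65 - 80) = -263*(-15) = 3945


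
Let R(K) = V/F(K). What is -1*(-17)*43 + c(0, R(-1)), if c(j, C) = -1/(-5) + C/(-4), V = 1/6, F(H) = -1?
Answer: 87749/120 ≈ 731.24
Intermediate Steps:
V = ⅙ ≈ 0.16667
R(K) = -⅙ (R(K) = (⅙)/(-1) = (⅙)*(-1) = -⅙)
c(j, C) = ⅕ - C/4 (c(j, C) = -1*(-⅕) + C*(-¼) = ⅕ - C/4)
-1*(-17)*43 + c(0, R(-1)) = -1*(-17)*43 + (⅕ - ¼*(-⅙)) = 17*43 + (⅕ + 1/24) = 731 + 29/120 = 87749/120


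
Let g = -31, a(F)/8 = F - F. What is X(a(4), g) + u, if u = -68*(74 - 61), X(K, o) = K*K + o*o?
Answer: 77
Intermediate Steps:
a(F) = 0 (a(F) = 8*(F - F) = 8*0 = 0)
X(K, o) = K² + o²
u = -884 (u = -68*13 = -884)
X(a(4), g) + u = (0² + (-31)²) - 884 = (0 + 961) - 884 = 961 - 884 = 77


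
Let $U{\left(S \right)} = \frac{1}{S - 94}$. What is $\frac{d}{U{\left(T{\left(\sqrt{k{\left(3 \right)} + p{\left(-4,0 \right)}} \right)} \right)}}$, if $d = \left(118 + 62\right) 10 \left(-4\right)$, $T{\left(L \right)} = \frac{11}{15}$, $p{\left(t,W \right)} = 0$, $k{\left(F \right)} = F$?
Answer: $671520$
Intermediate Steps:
$T{\left(L \right)} = \frac{11}{15}$ ($T{\left(L \right)} = 11 \cdot \frac{1}{15} = \frac{11}{15}$)
$U{\left(S \right)} = \frac{1}{-94 + S}$
$d = -7200$ ($d = 180 \left(-40\right) = -7200$)
$\frac{d}{U{\left(T{\left(\sqrt{k{\left(3 \right)} + p{\left(-4,0 \right)}} \right)} \right)}} = - \frac{7200}{\frac{1}{-94 + \frac{11}{15}}} = - \frac{7200}{\frac{1}{- \frac{1399}{15}}} = - \frac{7200}{- \frac{15}{1399}} = \left(-7200\right) \left(- \frac{1399}{15}\right) = 671520$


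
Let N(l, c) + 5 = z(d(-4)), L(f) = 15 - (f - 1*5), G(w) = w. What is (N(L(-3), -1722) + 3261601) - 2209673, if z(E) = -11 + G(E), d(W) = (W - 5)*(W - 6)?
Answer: 1052002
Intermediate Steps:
L(f) = 20 - f (L(f) = 15 - (f - 5) = 15 - (-5 + f) = 15 + (5 - f) = 20 - f)
d(W) = (-6 + W)*(-5 + W) (d(W) = (-5 + W)*(-6 + W) = (-6 + W)*(-5 + W))
z(E) = -11 + E
N(l, c) = 74 (N(l, c) = -5 + (-11 + (30 + (-4)² - 11*(-4))) = -5 + (-11 + (30 + 16 + 44)) = -5 + (-11 + 90) = -5 + 79 = 74)
(N(L(-3), -1722) + 3261601) - 2209673 = (74 + 3261601) - 2209673 = 3261675 - 2209673 = 1052002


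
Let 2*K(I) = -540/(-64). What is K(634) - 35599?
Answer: -1139033/32 ≈ -35595.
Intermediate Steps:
K(I) = 135/32 (K(I) = (-540/(-64))/2 = (-540*(-1/64))/2 = (½)*(135/16) = 135/32)
K(634) - 35599 = 135/32 - 35599 = -1139033/32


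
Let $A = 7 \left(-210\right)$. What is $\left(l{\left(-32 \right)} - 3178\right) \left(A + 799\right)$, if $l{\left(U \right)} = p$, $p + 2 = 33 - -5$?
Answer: $2108282$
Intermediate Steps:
$p = 36$ ($p = -2 + \left(33 - -5\right) = -2 + \left(33 + 5\right) = -2 + 38 = 36$)
$l{\left(U \right)} = 36$
$A = -1470$
$\left(l{\left(-32 \right)} - 3178\right) \left(A + 799\right) = \left(36 - 3178\right) \left(-1470 + 799\right) = \left(-3142\right) \left(-671\right) = 2108282$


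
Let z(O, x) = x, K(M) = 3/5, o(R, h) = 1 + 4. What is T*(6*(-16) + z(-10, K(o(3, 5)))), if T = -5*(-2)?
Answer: -954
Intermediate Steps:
o(R, h) = 5
K(M) = ⅗ (K(M) = 3*(⅕) = ⅗)
T = 10
T*(6*(-16) + z(-10, K(o(3, 5)))) = 10*(6*(-16) + ⅗) = 10*(-96 + ⅗) = 10*(-477/5) = -954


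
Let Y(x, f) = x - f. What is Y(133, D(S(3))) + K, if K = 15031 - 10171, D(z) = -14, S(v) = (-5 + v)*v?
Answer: 5007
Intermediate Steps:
S(v) = v*(-5 + v)
K = 4860
Y(133, D(S(3))) + K = (133 - 1*(-14)) + 4860 = (133 + 14) + 4860 = 147 + 4860 = 5007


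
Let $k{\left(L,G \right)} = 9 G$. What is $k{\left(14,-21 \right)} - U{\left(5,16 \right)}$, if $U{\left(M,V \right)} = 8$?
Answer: $-197$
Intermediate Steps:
$k{\left(14,-21 \right)} - U{\left(5,16 \right)} = 9 \left(-21\right) - 8 = -189 - 8 = -197$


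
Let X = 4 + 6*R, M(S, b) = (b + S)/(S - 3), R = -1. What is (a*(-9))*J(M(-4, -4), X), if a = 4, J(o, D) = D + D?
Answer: 144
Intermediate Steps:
M(S, b) = (S + b)/(-3 + S)
X = -2 (X = 4 + 6*(-1) = 4 - 6 = -2)
J(o, D) = 2*D
(a*(-9))*J(M(-4, -4), X) = (4*(-9))*(2*(-2)) = -36*(-4) = 144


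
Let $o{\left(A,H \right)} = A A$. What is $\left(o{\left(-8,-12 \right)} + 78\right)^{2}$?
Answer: $20164$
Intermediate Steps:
$o{\left(A,H \right)} = A^{2}$
$\left(o{\left(-8,-12 \right)} + 78\right)^{2} = \left(\left(-8\right)^{2} + 78\right)^{2} = \left(64 + 78\right)^{2} = 142^{2} = 20164$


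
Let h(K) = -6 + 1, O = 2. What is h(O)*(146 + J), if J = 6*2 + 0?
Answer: -790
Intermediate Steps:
h(K) = -5
J = 12 (J = 12 + 0 = 12)
h(O)*(146 + J) = -5*(146 + 12) = -5*158 = -790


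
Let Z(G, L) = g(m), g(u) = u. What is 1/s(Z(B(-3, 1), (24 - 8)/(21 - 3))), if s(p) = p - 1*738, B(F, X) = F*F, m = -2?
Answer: -1/740 ≈ -0.0013514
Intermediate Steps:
B(F, X) = F²
Z(G, L) = -2
s(p) = -738 + p (s(p) = p - 738 = -738 + p)
1/s(Z(B(-3, 1), (24 - 8)/(21 - 3))) = 1/(-738 - 2) = 1/(-740) = -1/740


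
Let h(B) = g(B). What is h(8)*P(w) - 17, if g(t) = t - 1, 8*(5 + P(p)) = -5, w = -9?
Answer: -451/8 ≈ -56.375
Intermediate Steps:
P(p) = -45/8 (P(p) = -5 + (⅛)*(-5) = -5 - 5/8 = -45/8)
g(t) = -1 + t
h(B) = -1 + B
h(8)*P(w) - 17 = (-1 + 8)*(-45/8) - 17 = 7*(-45/8) - 17 = -315/8 - 17 = -451/8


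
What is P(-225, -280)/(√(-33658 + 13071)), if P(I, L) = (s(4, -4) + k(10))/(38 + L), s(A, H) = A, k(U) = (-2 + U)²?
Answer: 2*I*√20587/146531 ≈ 0.0019584*I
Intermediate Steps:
P(I, L) = 68/(38 + L) (P(I, L) = (4 + (-2 + 10)²)/(38 + L) = (4 + 8²)/(38 + L) = (4 + 64)/(38 + L) = 68/(38 + L))
P(-225, -280)/(√(-33658 + 13071)) = (68/(38 - 280))/(√(-33658 + 13071)) = (68/(-242))/(√(-20587)) = (68*(-1/242))/((I*√20587)) = -(-2)*I*√20587/146531 = 2*I*√20587/146531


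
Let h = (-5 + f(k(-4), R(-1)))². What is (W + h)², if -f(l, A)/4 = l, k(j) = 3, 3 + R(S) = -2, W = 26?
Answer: 99225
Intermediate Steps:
R(S) = -5 (R(S) = -3 - 2 = -5)
f(l, A) = -4*l
h = 289 (h = (-5 - 4*3)² = (-5 - 12)² = (-17)² = 289)
(W + h)² = (26 + 289)² = 315² = 99225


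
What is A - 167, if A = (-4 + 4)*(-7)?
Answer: -167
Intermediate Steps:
A = 0 (A = 0*(-7) = 0)
A - 167 = 0 - 167 = -167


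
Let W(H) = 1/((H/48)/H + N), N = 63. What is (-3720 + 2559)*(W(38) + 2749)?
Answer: -9654612453/3025 ≈ -3.1916e+6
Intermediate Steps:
W(H) = 48/3025 (W(H) = 1/((H/48)/H + 63) = 1/(1/48 + 63) = 1/(3025/48) = 48/3025)
(-3720 + 2559)*(W(38) + 2749) = (-3720 + 2559)*(48/3025 + 2749) = -1161*8315773/3025 = -9654612453/3025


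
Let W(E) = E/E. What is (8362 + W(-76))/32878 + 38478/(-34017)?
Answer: -19227363/21929626 ≈ -0.87678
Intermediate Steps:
W(E) = 1
(8362 + W(-76))/32878 + 38478/(-34017) = (8362 + 1)/32878 + 38478/(-34017) = 8363*(1/32878) + 38478*(-1/34017) = 8363/32878 - 12826/11339 = -19227363/21929626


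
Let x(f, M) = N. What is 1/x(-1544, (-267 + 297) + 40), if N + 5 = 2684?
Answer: 1/2679 ≈ 0.00037327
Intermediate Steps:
N = 2679 (N = -5 + 2684 = 2679)
x(f, M) = 2679
1/x(-1544, (-267 + 297) + 40) = 1/2679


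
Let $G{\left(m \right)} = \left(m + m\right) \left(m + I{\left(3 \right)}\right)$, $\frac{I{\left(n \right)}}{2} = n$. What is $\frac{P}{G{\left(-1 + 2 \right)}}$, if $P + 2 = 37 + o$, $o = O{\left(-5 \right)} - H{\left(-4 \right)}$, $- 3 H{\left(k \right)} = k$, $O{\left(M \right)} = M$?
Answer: $\frac{43}{21} \approx 2.0476$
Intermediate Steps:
$H{\left(k \right)} = - \frac{k}{3}$
$I{\left(n \right)} = 2 n$
$G{\left(m \right)} = 2 m \left(6 + m\right)$ ($G{\left(m \right)} = \left(m + m\right) \left(m + 2 \cdot 3\right) = 2 m \left(m + 6\right) = 2 m \left(6 + m\right)$)
$o = - \frac{19}{3}$ ($o = -5 - \left(- \frac{1}{3}\right) \left(-4\right) = -5 - \frac{4}{3} = - \frac{19}{3} \approx -6.3333$)
$P = \frac{86}{3}$ ($P = -2 + \left(37 - \frac{19}{3}\right) = -2 + \frac{92}{3} = \frac{86}{3} \approx 28.667$)
$\frac{P}{G{\left(-1 + 2 \right)}} = \frac{1}{2 \left(-1 + 2\right) \left(6 + \left(-1 + 2\right)\right)} \frac{86}{3} = \frac{1}{2 \cdot 1 \left(6 + 1\right)} \frac{86}{3} = \frac{1}{2 \cdot 1 \cdot 7} \cdot \frac{86}{3} = \frac{1}{14} \cdot \frac{86}{3} = \frac{43}{21}$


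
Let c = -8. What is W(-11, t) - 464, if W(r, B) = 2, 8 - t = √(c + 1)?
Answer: -462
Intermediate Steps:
t = 8 - I*√7 (t = 8 - √(-8 + 1) = 8 - √(-7) = 8 - I*√7 ≈ 8.0 - 2.6458*I)
W(-11, t) - 464 = 2 - 464 = -462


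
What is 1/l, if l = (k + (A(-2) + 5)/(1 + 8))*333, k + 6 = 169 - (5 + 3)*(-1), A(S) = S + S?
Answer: 1/56980 ≈ 1.7550e-5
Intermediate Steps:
A(S) = 2*S
k = 171 (k = -6 + (169 - (5 + 3)*(-1)) = -6 + (169 - 8*(-1)) = -6 + (169 - 1*(-8)) = -6 + (169 + 8) = -6 + 177 = 171)
l = 56980 (l = (171 + (2*(-2) + 5)/(1 + 8))*333 = (171 + (-4 + 5)/9)*333 = (171 + 1*(⅑))*333 = (171 + ⅑)*333 = (1540/9)*333 = 56980)
1/l = 1/56980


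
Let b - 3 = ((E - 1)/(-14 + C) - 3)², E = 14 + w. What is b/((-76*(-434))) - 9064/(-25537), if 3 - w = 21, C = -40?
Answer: 124662937315/350883283104 ≈ 0.35528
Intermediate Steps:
w = -18 (w = 3 - 1*21 = 3 - 21 = -18)
E = -4 (E = 14 - 18 = -4)
b = 33397/2916 (b = 3 + ((-4 - 1)/(-14 - 40) - 3)² = 3 + (-5/(-54) - 3)² = 3 + (-5*(-1/54) - 3)² = 3 + (5/54 - 3)² = 3 + (-157/54)² = 3 + 24649/2916 = 33397/2916 ≈ 11.453)
b/((-76*(-434))) - 9064/(-25537) = 33397/(2916*((-76*(-434)))) - 9064/(-25537) = (33397/2916)/32984 - 9064*(-1/25537) = (33397/2916)*(1/32984) + 9064/25537 = 4771/13740192 + 9064/25537 = 124662937315/350883283104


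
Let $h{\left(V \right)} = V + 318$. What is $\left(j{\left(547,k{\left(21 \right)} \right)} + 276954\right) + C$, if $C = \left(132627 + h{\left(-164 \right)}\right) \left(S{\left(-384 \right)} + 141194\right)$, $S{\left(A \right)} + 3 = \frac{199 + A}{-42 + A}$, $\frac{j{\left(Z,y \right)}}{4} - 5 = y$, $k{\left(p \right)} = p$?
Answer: $\frac{7986569996039}{426} \approx 1.8748 \cdot 10^{10}$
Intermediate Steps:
$h{\left(V \right)} = 318 + V$
$j{\left(Z,y \right)} = 20 + 4 y$
$S{\left(A \right)} = -3 + \frac{199 + A}{-42 + A}$
$C = \frac{7986451969331}{426}$ ($C = \left(132627 + \left(318 - 164\right)\right) \left(\frac{325 - -768}{-42 - 384} + 141194\right) = \left(132627 + 154\right) \left(\frac{325 + 768}{-426} + 141194\right) = 132781 \left(\left(- \frac{1}{426}\right) 1093 + 141194\right) = 132781 \left(- \frac{1093}{426} + 141194\right) = 132781 \cdot \frac{60147551}{426} = \frac{7986451969331}{426} \approx 1.8748 \cdot 10^{10}$)
$\left(j{\left(547,k{\left(21 \right)} \right)} + 276954\right) + C = \left(\left(20 + 4 \cdot 21\right) + 276954\right) + \frac{7986451969331}{426} = \left(\left(20 + 84\right) + 276954\right) + \frac{7986451969331}{426} = \left(104 + 276954\right) + \frac{7986451969331}{426} = 277058 + \frac{7986451969331}{426} = \frac{7986569996039}{426}$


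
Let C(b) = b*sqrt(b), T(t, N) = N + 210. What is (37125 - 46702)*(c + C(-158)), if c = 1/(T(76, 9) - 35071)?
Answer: 9577/34852 + 1513166*I*sqrt(158) ≈ 0.27479 + 1.902e+7*I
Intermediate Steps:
T(t, N) = 210 + N
C(b) = b**(3/2)
c = -1/34852 (c = 1/((210 + 9) - 35071) = 1/(219 - 35071) = 1/(-34852) = -1/34852 ≈ -2.8693e-5)
(37125 - 46702)*(c + C(-158)) = (37125 - 46702)*(-1/34852 + (-158)**(3/2)) = -9577*(-1/34852 - 158*I*sqrt(158)) = 9577/34852 + 1513166*I*sqrt(158)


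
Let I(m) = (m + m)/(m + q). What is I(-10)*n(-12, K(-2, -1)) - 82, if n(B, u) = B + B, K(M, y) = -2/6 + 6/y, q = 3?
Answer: -1054/7 ≈ -150.57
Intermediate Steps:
I(m) = 2*m/(3 + m) (I(m) = (m + m)/(m + 3) = (2*m)/(3 + m) = 2*m/(3 + m))
K(M, y) = -⅓ + 6/y (K(M, y) = -2*⅙ + 6/y = -⅓ + 6/y)
n(B, u) = 2*B
I(-10)*n(-12, K(-2, -1)) - 82 = (2*(-10)/(3 - 10))*(2*(-12)) - 82 = (2*(-10)/(-7))*(-24) - 82 = (2*(-10)*(-⅐))*(-24) - 82 = (20/7)*(-24) - 82 = -480/7 - 82 = -1054/7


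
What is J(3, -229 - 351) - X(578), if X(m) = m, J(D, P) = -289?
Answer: -867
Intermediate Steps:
J(3, -229 - 351) - X(578) = -289 - 1*578 = -289 - 578 = -867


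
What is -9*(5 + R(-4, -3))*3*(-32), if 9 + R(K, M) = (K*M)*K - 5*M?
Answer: -31968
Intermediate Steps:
R(K, M) = -9 - 5*M + M*K² (R(K, M) = -9 + ((K*M)*K - 5*M) = -9 + (M*K² - 5*M) = -9 + (-5*M + M*K²) = -9 - 5*M + M*K²)
-9*(5 + R(-4, -3))*3*(-32) = -9*(5 + (-9 - 5*(-3) - 3*(-4)²))*3*(-32) = -9*(5 + (-9 + 15 - 3*16))*3*(-32) = -9*(5 + (-9 + 15 - 48))*3*(-32) = -9*(5 - 42)*3*(-32) = -(-333)*3*(-32) = -9*(-111)*(-32) = 999*(-32) = -31968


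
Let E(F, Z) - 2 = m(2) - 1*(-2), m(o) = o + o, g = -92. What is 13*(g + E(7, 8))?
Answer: -1092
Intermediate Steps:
m(o) = 2*o
E(F, Z) = 8 (E(F, Z) = 2 + (2*2 - 1*(-2)) = 2 + (4 + 2) = 2 + 6 = 8)
13*(g + E(7, 8)) = 13*(-92 + 8) = 13*(-84) = -1092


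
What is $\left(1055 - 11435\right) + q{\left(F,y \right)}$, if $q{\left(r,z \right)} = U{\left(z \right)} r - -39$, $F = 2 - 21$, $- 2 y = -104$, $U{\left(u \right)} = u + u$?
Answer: $-12317$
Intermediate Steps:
$U{\left(u \right)} = 2 u$
$y = 52$ ($y = \left(- \frac{1}{2}\right) \left(-104\right) = 52$)
$F = -19$ ($F = 2 - 21 = -19$)
$q{\left(r,z \right)} = 39 + 2 r z$ ($q{\left(r,z \right)} = 2 z r - -39 = 2 r z + 39 = 39 + 2 r z$)
$\left(1055 - 11435\right) + q{\left(F,y \right)} = \left(1055 - 11435\right) + \left(39 + 2 \left(-19\right) 52\right) = -10380 + \left(39 - 1976\right) = -10380 - 1937 = -12317$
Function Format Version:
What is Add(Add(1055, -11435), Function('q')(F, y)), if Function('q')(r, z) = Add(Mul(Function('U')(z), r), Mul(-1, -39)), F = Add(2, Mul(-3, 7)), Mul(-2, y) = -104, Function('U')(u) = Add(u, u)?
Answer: -12317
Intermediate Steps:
Function('U')(u) = Mul(2, u)
y = 52 (y = Mul(Rational(-1, 2), -104) = 52)
F = -19 (F = Add(2, -21) = -19)
Function('q')(r, z) = Add(39, Mul(2, r, z)) (Function('q')(r, z) = Add(Mul(Mul(2, z), r), Mul(-1, -39)) = Add(Mul(2, r, z), 39) = Add(39, Mul(2, r, z)))
Add(Add(1055, -11435), Function('q')(F, y)) = Add(Add(1055, -11435), Add(39, Mul(2, -19, 52))) = Add(-10380, Add(39, -1976)) = Add(-10380, -1937) = -12317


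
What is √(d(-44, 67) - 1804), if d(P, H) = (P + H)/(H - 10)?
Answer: I*√5859885/57 ≈ 42.469*I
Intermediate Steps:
d(P, H) = (H + P)/(-10 + H)
√(d(-44, 67) - 1804) = √((67 - 44)/(-10 + 67) - 1804) = √(23/57 - 1804) = √(-102805/57) = I*√5859885/57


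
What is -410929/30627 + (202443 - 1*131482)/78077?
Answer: -29910780986/2391264279 ≈ -12.508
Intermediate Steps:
-410929/30627 + (202443 - 1*131482)/78077 = -410929*1/30627 + (202443 - 131482)*(1/78077) = -410929/30627 + 70961*(1/78077) = -410929/30627 + 70961/78077 = -29910780986/2391264279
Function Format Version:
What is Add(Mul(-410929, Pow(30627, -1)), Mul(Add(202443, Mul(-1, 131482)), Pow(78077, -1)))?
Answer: Rational(-29910780986, 2391264279) ≈ -12.508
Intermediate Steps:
Add(Mul(-410929, Pow(30627, -1)), Mul(Add(202443, Mul(-1, 131482)), Pow(78077, -1))) = Add(Mul(-410929, Rational(1, 30627)), Mul(Add(202443, -131482), Rational(1, 78077))) = Add(Rational(-410929, 30627), Mul(70961, Rational(1, 78077))) = Add(Rational(-410929, 30627), Rational(70961, 78077)) = Rational(-29910780986, 2391264279)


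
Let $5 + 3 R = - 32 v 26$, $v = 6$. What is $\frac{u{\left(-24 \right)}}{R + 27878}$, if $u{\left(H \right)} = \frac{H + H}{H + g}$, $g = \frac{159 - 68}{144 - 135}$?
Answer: $\frac{1296}{9829625} \approx 0.00013185$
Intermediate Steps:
$g = \frac{91}{9} \approx 10.111$
$u{\left(H \right)} = \frac{2 H}{\frac{91}{9} + H}$ ($u{\left(H \right)} = \frac{H + H}{H + \frac{91}{9}} = \frac{2 H}{\frac{91}{9} + H}$)
$R = - \frac{4997}{3}$ ($R = - \frac{5}{3} + \frac{\left(-32\right) 6 \cdot 26}{3} = - \frac{5}{3} + \frac{\left(-192\right) 26}{3} = - \frac{5}{3} + \frac{1}{3} \left(-4992\right) = - \frac{5}{3} - 1664 = - \frac{4997}{3} \approx -1665.7$)
$\frac{u{\left(-24 \right)}}{R + 27878} = \frac{18 \left(-24\right) \frac{1}{91 + 9 \left(-24\right)}}{- \frac{4997}{3} + 27878} = \frac{18 \left(-24\right) \frac{1}{91 - 216}}{\frac{78637}{3}} = 18 \left(-24\right) \frac{1}{-125} \cdot \frac{3}{78637} = 18 \left(-24\right) \left(- \frac{1}{125}\right) \frac{3}{78637} = \frac{432}{125} \cdot \frac{3}{78637} = \frac{1296}{9829625}$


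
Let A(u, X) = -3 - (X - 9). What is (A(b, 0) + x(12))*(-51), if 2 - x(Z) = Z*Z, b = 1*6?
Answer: 6936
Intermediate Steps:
b = 6
x(Z) = 2 - Z² (x(Z) = 2 - Z*Z = 2 - Z²)
A(u, X) = 6 - X (A(u, X) = -3 - (-9 + X) = -3 + (9 - X) = 6 - X)
(A(b, 0) + x(12))*(-51) = ((6 - 1*0) + (2 - 1*12²))*(-51) = ((6 + 0) + (2 - 1*144))*(-51) = (6 + (2 - 144))*(-51) = (6 - 142)*(-51) = -136*(-51) = 6936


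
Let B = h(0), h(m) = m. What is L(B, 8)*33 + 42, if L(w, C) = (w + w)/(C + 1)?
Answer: 42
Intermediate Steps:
B = 0
L(w, C) = 2*w/(1 + C) (L(w, C) = (2*w)/(1 + C) = 2*w/(1 + C))
L(B, 8)*33 + 42 = (2*0/(1 + 8))*33 + 42 = (2*0/9)*33 + 42 = (2*0*(⅑))*33 + 42 = 0*33 + 42 = 0 + 42 = 42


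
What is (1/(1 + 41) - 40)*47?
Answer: -78913/42 ≈ -1878.9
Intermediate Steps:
(1/(1 + 41) - 40)*47 = (1/42 - 40)*47 = -1679/42*47 = -78913/42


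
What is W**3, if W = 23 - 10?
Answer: 2197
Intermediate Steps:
W = 13
W**3 = 13**3 = 2197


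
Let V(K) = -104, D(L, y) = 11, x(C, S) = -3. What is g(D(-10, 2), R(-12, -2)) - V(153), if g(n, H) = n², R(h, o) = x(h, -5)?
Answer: 225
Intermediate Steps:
R(h, o) = -3
g(D(-10, 2), R(-12, -2)) - V(153) = 11² - 1*(-104) = 121 + 104 = 225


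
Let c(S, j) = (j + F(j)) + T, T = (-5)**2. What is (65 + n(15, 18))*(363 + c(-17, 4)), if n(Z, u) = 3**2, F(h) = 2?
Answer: 29156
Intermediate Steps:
T = 25
c(S, j) = 27 + j (c(S, j) = (j + 2) + 25 = (2 + j) + 25 = 27 + j)
n(Z, u) = 9
(65 + n(15, 18))*(363 + c(-17, 4)) = (65 + 9)*(363 + (27 + 4)) = 74*(363 + 31) = 74*394 = 29156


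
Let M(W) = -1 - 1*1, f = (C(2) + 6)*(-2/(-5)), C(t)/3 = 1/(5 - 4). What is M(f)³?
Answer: -8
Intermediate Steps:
C(t) = 3 (C(t) = 3/(5 - 4) = 3/1 = 3*1 = 3)
f = 18/5 (f = (3 + 6)*(-2/(-5)) = 9*(-2*(-⅕)) = 9*(⅖) = 18/5 ≈ 3.6000)
M(W) = -2 (M(W) = -1 - 1 = -2)
M(f)³ = (-2)³ = -8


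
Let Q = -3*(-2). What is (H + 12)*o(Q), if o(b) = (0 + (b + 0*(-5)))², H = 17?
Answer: 1044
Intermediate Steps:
Q = 6
o(b) = b² (o(b) = (0 + (b + 0))² = (0 + b)² = b²)
(H + 12)*o(Q) = (17 + 12)*6² = 29*36 = 1044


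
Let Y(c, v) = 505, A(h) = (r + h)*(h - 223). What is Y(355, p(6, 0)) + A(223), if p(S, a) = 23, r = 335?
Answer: 505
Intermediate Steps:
A(h) = (-223 + h)*(335 + h) (A(h) = (335 + h)*(h - 223) = (335 + h)*(-223 + h) = (-223 + h)*(335 + h))
Y(355, p(6, 0)) + A(223) = 505 + (-74705 + 223**2 + 112*223) = 505 + (-74705 + 49729 + 24976) = 505 + 0 = 505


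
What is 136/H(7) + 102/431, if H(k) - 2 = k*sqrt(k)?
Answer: -82654/146109 + 952*sqrt(7)/339 ≈ 6.8643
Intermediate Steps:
H(k) = 2 + k**(3/2) (H(k) = 2 + k*sqrt(k) = 2 + k**(3/2))
136/H(7) + 102/431 = 136/(2 + 7**(3/2)) + 102/431 = 136/(2 + 7*sqrt(7)) + 102*(1/431) = 136/(2 + 7*sqrt(7)) + 102/431 = 102/431 + 136/(2 + 7*sqrt(7))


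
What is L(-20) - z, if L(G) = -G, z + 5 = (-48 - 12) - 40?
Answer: 125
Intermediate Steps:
z = -105 (z = -5 + ((-48 - 12) - 40) = -5 + (-60 - 40) = -5 - 100 = -105)
L(-20) - z = -1*(-20) - 1*(-105) = 20 + 105 = 125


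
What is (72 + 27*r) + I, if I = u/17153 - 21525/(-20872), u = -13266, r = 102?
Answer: 1011849547989/358017416 ≈ 2826.3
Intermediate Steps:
I = 92330373/358017416 (I = -13266/17153 - 21525/(-20872) = -13266*1/17153 - 21525*(-1/20872) = -13266/17153 + 21525/20872 = 92330373/358017416 ≈ 0.25789)
(72 + 27*r) + I = (72 + 27*102) + 92330373/358017416 = (72 + 2754) + 92330373/358017416 = 2826 + 92330373/358017416 = 1011849547989/358017416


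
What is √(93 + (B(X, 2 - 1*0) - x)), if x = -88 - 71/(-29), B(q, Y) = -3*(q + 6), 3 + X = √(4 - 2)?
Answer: √(142593 - 2523*√2)/29 ≈ 12.857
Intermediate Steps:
X = -3 + √2 (X = -3 + √(4 - 2) = -3 + √2 ≈ -1.5858)
B(q, Y) = -18 - 3*q (B(q, Y) = -3*(6 + q) = -18 - 3*q)
x = -2481/29 (x = -88 - 71*(-1/29) = -88 + 71/29 = -2481/29 ≈ -85.552)
√(93 + (B(X, 2 - 1*0) - x)) = √(93 + ((-18 - 3*(-3 + √2)) - 1*(-2481/29))) = √(93 + ((-18 + (9 - 3*√2)) + 2481/29)) = √(93 + ((-9 - 3*√2) + 2481/29)) = √(93 + (2220/29 - 3*√2)) = √(4917/29 - 3*√2)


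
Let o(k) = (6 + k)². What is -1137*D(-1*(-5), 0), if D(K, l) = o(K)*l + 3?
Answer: -3411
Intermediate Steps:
D(K, l) = 3 + l*(6 + K)² (D(K, l) = (6 + K)²*l + 3 = l*(6 + K)² + 3 = 3 + l*(6 + K)²)
-1137*D(-1*(-5), 0) = -1137*(3 + 0*(6 - 1*(-5))²) = -1137*(3 + 0*(6 + 5)²) = -1137*(3 + 0*11²) = -1137*(3 + 0*121) = -1137*(3 + 0) = -1137*3 = -3411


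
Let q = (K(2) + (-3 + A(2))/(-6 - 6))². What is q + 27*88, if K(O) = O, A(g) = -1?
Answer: 21433/9 ≈ 2381.4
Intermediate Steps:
q = 49/9 (q = (2 + (-3 - 1)/(-6 - 6))² = (2 - 4/(-12))² = (2 - 4*(-1/12))² = (2 + ⅓)² = (7/3)² = 49/9 ≈ 5.4444)
q + 27*88 = 49/9 + 27*88 = 49/9 + 2376 = 21433/9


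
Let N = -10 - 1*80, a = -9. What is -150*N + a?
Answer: 13491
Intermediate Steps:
N = -90 (N = -10 - 80 = -90)
-150*N + a = -150*(-90) - 9 = 13500 - 9 = 13491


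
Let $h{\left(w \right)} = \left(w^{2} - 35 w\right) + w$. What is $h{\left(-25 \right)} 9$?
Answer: $13275$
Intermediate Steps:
$h{\left(w \right)} = w^{2} - 34 w$
$h{\left(-25 \right)} 9 = - 25 \left(-34 - 25\right) 9 = \left(-25\right) \left(-59\right) 9 = 1475 \cdot 9 = 13275$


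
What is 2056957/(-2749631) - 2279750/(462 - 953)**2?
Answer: -6764364522767/662883791111 ≈ -10.204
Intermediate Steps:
2056957/(-2749631) - 2279750/(462 - 953)**2 = 2056957*(-1/2749631) - 2279750/((-491)**2) = -2056957/2749631 - 2279750/241081 = -6764364522767/662883791111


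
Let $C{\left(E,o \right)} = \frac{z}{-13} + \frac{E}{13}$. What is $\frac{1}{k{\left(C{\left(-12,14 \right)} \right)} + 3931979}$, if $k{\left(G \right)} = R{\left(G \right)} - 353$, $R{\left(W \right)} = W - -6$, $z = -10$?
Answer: $\frac{13}{51111214} \approx 2.5435 \cdot 10^{-7}$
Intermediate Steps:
$R{\left(W \right)} = 6 + W$ ($R{\left(W \right)} = W + 6 = 6 + W$)
$C{\left(E,o \right)} = \frac{10}{13} + \frac{E}{13}$ ($C{\left(E,o \right)} = - \frac{10}{-13} + \frac{E}{13} = \left(-10\right) \left(- \frac{1}{13}\right) + E \frac{1}{13} = \frac{10}{13} + \frac{E}{13}$)
$k{\left(G \right)} = -347 + G$ ($k{\left(G \right)} = \left(6 + G\right) - 353 = -347 + G$)
$\frac{1}{k{\left(C{\left(-12,14 \right)} \right)} + 3931979} = \frac{1}{\left(-347 + \left(\frac{10}{13} + \frac{1}{13} \left(-12\right)\right)\right) + 3931979} = \frac{1}{\left(-347 + \left(\frac{10}{13} - \frac{12}{13}\right)\right) + 3931979} = \frac{1}{\left(-347 - \frac{2}{13}\right) + 3931979} = \frac{1}{- \frac{4513}{13} + 3931979} = \frac{1}{\frac{51111214}{13}} = \frac{13}{51111214}$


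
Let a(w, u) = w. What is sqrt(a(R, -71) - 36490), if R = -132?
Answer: I*sqrt(36622) ≈ 191.37*I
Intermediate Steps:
sqrt(a(R, -71) - 36490) = sqrt(-132 - 36490) = sqrt(-36622) = I*sqrt(36622)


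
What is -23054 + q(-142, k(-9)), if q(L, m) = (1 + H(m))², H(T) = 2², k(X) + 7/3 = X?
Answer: -23029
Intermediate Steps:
k(X) = -7/3 + X
H(T) = 4
q(L, m) = 25 (q(L, m) = (1 + 4)² = 5² = 25)
-23054 + q(-142, k(-9)) = -23054 + 25 = -23029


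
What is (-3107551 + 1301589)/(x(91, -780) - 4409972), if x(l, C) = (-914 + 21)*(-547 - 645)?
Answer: 902981/1672758 ≈ 0.53982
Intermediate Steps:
x(l, C) = 1064456 (x(l, C) = -893*(-1192) = 1064456)
(-3107551 + 1301589)/(x(91, -780) - 4409972) = (-3107551 + 1301589)/(1064456 - 4409972) = -1805962/(-3345516) = -1805962*(-1/3345516) = 902981/1672758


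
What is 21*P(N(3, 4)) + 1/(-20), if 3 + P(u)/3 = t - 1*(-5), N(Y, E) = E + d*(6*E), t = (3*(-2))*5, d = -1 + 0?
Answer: -35281/20 ≈ -1764.1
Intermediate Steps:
d = -1
t = -30 (t = -6*5 = -30)
N(Y, E) = -5*E (N(Y, E) = E - 6*E = -5*E)
P(u) = -84 (P(u) = -9 + 3*(-30 - 1*(-5)) = -9 + 3*(-30 + 5) = -9 + 3*(-25) = -9 - 75 = -84)
21*P(N(3, 4)) + 1/(-20) = 21*(-84) + 1/(-20) = -1764 - 1/20 = -35281/20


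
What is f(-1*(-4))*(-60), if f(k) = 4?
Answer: -240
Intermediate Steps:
f(-1*(-4))*(-60) = 4*(-60) = -240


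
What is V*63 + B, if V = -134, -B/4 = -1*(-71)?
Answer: -8726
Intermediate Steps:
B = -284 (B = -(-4)*(-71) = -4*71 = -284)
V*63 + B = -134*63 - 284 = -8442 - 284 = -8726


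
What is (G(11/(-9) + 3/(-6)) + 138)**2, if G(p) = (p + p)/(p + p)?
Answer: 19321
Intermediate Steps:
G(p) = 1 (G(p) = (2*p)/((2*p)) = (2*p)*(1/(2*p)) = 1)
(G(11/(-9) + 3/(-6)) + 138)**2 = (1 + 138)**2 = 139**2 = 19321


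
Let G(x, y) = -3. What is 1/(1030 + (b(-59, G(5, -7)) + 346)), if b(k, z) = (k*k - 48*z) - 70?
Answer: 1/4931 ≈ 0.00020280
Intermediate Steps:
b(k, z) = -70 + k**2 - 48*z (b(k, z) = (k**2 - 48*z) - 70 = -70 + k**2 - 48*z)
1/(1030 + (b(-59, G(5, -7)) + 346)) = 1/(1030 + ((-70 + (-59)**2 - 48*(-3)) + 346)) = 1/(1030 + ((-70 + 3481 + 144) + 346)) = 1/(1030 + (3555 + 346)) = 1/(1030 + 3901) = 1/4931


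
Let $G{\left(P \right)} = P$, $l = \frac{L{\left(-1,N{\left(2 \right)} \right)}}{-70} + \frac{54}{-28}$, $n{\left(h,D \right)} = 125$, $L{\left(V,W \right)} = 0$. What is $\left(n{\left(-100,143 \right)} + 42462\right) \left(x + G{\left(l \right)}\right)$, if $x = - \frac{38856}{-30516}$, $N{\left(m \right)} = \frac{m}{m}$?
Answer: $- \frac{993512123}{35602} \approx -27906.0$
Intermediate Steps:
$N{\left(m \right)} = 1$
$l = - \frac{27}{14}$ ($l = \frac{0}{-70} + \frac{54}{-28} = 0 \left(- \frac{1}{70}\right) + 54 \left(- \frac{1}{28}\right) = 0 - \frac{27}{14} = - \frac{27}{14} \approx -1.9286$)
$x = \frac{3238}{2543}$ ($x = \left(-38856\right) \left(- \frac{1}{30516}\right) = \frac{3238}{2543} \approx 1.2733$)
$\left(n{\left(-100,143 \right)} + 42462\right) \left(x + G{\left(l \right)}\right) = \left(125 + 42462\right) \left(\frac{3238}{2543} - \frac{27}{14}\right) = 42587 \left(- \frac{23329}{35602}\right) = - \frac{993512123}{35602}$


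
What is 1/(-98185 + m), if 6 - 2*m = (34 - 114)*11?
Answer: -1/97742 ≈ -1.0231e-5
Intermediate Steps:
m = 443 (m = 3 - (34 - 114)*11/2 = 3 - (-40)*11 = 3 - ½*(-880) = 3 + 440 = 443)
1/(-98185 + m) = 1/(-98185 + 443) = 1/(-97742) = -1/97742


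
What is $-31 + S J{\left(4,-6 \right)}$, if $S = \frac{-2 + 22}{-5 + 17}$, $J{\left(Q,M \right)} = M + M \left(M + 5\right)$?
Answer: $-31$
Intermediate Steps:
$J{\left(Q,M \right)} = M + M \left(5 + M\right)$
$S = \frac{5}{3}$ ($S = \frac{20}{12} = 20 \cdot \frac{1}{12} = \frac{5}{3} \approx 1.6667$)
$-31 + S J{\left(4,-6 \right)} = -31 + \frac{5 \left(- 6 \left(6 - 6\right)\right)}{3} = -31 + \frac{5 \left(\left(-6\right) 0\right)}{3} = -31 + \frac{5}{3} \cdot 0 = -31 + 0 = -31$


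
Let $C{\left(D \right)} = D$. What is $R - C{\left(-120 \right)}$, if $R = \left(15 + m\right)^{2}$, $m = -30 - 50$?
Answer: $4345$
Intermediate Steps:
$m = -80$ ($m = -30 - 50 = -80$)
$R = 4225$ ($R = \left(15 - 80\right)^{2} = \left(-65\right)^{2} = 4225$)
$R - C{\left(-120 \right)} = 4225 - -120 = 4225 + 120 = 4345$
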